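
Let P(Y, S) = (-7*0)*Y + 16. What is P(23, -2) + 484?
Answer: 500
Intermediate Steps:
P(Y, S) = 16 (P(Y, S) = 0*Y + 16 = 0 + 16 = 16)
P(23, -2) + 484 = 16 + 484 = 500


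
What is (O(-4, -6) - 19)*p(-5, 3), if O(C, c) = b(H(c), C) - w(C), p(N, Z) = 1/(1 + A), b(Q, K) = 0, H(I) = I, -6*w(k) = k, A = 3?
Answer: -59/12 ≈ -4.9167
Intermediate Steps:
w(k) = -k/6
p(N, Z) = ¼ (p(N, Z) = 1/(1 + 3) = 1/4 = ¼)
O(C, c) = C/6 (O(C, c) = 0 - (-1)*C/6 = 0 + C/6 = C/6)
(O(-4, -6) - 19)*p(-5, 3) = ((⅙)*(-4) - 19)*(¼) = (-⅔ - 19)*(¼) = -59/3*¼ = -59/12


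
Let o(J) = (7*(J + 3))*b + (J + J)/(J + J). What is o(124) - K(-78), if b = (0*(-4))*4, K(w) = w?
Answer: 79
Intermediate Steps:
b = 0 (b = 0*4 = 0)
o(J) = 1 (o(J) = (7*(J + 3))*0 + (J + J)/(J + J) = (7*(3 + J))*0 + (2*J)/((2*J)) = (21 + 7*J)*0 + (2*J)*(1/(2*J)) = 0 + 1 = 1)
o(124) - K(-78) = 1 - 1*(-78) = 1 + 78 = 79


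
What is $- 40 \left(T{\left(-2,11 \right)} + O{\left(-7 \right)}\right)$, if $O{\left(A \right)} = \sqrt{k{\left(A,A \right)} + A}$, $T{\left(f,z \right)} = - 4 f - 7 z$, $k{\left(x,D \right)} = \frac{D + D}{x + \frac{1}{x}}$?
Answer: $2760 - 24 i \sqrt{14} \approx 2760.0 - 89.8 i$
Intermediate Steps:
$k{\left(x,D \right)} = \frac{2 D}{x + \frac{1}{x}}$
$T{\left(f,z \right)} = - 7 z - 4 f$
$O{\left(A \right)} = \sqrt{A + \frac{2 A^{2}}{1 + A^{2}}}$ ($O{\left(A \right)} = \sqrt{\frac{2 A A}{1 + A^{2}} + A} = \sqrt{\frac{2 A^{2}}{1 + A^{2}} + A} = \sqrt{A + \frac{2 A^{2}}{1 + A^{2}}}$)
$- 40 \left(T{\left(-2,11 \right)} + O{\left(-7 \right)}\right) = - 40 \left(\left(\left(-7\right) 11 - -8\right) + \sqrt{- \frac{7 \left(1 + \left(-7\right)^{2} + 2 \left(-7\right)\right)}{1 + \left(-7\right)^{2}}}\right) = - 40 \left(\left(-77 + 8\right) + \sqrt{- \frac{7 \left(1 + 49 - 14\right)}{1 + 49}}\right) = - 40 \left(-69 + \sqrt{\left(-7\right) \frac{1}{50} \cdot 36}\right) = - 40 \left(-69 + \sqrt{- \frac{126}{25}}\right) = - 40 \left(-69 + \frac{3 i \sqrt{14}}{5}\right) = 2760 - 24 i \sqrt{14}$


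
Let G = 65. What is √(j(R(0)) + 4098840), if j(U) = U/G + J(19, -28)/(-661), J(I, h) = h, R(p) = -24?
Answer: 2*√1891605517319635/42965 ≈ 2024.6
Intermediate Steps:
j(U) = 28/661 + U/65 (j(U) = U/65 - 28/(-661) = U*(1/65) - 28*(-1/661) = U/65 + 28/661 = 28/661 + U/65)
√(j(R(0)) + 4098840) = √((28/661 + (1/65)*(-24)) + 4098840) = √((28/661 - 24/65) + 4098840) = √(-14044/42965 + 4098840) = √(176106646556/42965) = 2*√1891605517319635/42965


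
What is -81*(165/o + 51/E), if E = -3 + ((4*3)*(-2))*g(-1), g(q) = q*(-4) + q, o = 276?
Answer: 15309/2300 ≈ 6.6561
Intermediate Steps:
g(q) = -3*q (g(q) = -4*q + q = -3*q)
E = -75 (E = -3 + ((4*3)*(-2))*(-3*(-1)) = -3 + (12*(-2))*3 = -3 - 24*3 = -3 - 72 = -75)
-81*(165/o + 51/E) = -81*(165/276 + 51/(-75)) = -81*(165*(1/276) + 51*(-1/75)) = -81*(55/92 - 17/25) = -81*(-189/2300) = 15309/2300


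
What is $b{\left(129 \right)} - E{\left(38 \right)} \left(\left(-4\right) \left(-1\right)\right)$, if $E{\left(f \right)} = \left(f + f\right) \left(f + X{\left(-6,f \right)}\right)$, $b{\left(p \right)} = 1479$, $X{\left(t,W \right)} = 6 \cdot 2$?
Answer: $-13721$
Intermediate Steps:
$X{\left(t,W \right)} = 12$
$E{\left(f \right)} = 2 f \left(12 + f\right)$ ($E{\left(f \right)} = \left(f + f\right) \left(f + 12\right) = 2 f \left(12 + f\right)$)
$b{\left(129 \right)} - E{\left(38 \right)} \left(\left(-4\right) \left(-1\right)\right) = 1479 - 2 \cdot 38 \left(12 + 38\right) \left(\left(-4\right) \left(-1\right)\right) = 1479 - 2 \cdot 38 \cdot 50 \cdot 4 = 1479 - 3800 \cdot 4 = 1479 - 15200 = -13721$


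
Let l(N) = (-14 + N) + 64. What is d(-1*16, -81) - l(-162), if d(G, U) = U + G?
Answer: 15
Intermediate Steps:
d(G, U) = G + U
l(N) = 50 + N
d(-1*16, -81) - l(-162) = (-1*16 - 81) - (50 - 162) = (-16 - 81) - 1*(-112) = -97 + 112 = 15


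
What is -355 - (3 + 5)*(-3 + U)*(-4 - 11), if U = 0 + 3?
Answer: -355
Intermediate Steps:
U = 3
-355 - (3 + 5)*(-3 + U)*(-4 - 11) = -355 - (3 + 5)*(-3 + 3)*(-4 - 11) = -355 - 8*0*(-15) = -355 - 0*(-15) = -355 - 1*0 = -355 + 0 = -355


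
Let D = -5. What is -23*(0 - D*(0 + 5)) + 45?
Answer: -530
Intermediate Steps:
-23*(0 - D*(0 + 5)) + 45 = -23*(0 - (-5)*(0 + 5)) + 45 = -23*(0 - (-5)*5) + 45 = -23*(0 - 1*(-25)) + 45 = -23*(0 + 25) + 45 = -23*25 + 45 = -575 + 45 = -530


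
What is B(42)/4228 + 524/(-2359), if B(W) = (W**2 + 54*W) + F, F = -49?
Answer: 1025775/1424836 ≈ 0.71992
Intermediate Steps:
B(W) = -49 + W**2 + 54*W (B(W) = (W**2 + 54*W) - 49 = -49 + W**2 + 54*W)
B(42)/4228 + 524/(-2359) = (-49 + 42**2 + 54*42)/4228 + 524/(-2359) = (-49 + 1764 + 2268)*(1/4228) + 524*(-1/2359) = 3983*(1/4228) - 524/2359 = 569/604 - 524/2359 = 1025775/1424836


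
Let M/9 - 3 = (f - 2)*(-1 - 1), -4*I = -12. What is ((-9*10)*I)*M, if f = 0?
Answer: -17010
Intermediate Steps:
I = 3 (I = -¼*(-12) = 3)
M = 63 (M = 27 + 9*((0 - 2)*(-1 - 1)) = 27 + 9*(-2*(-2)) = 27 + 9*4 = 27 + 36 = 63)
((-9*10)*I)*M = (-9*10*3)*63 = -90*3*63 = -270*63 = -17010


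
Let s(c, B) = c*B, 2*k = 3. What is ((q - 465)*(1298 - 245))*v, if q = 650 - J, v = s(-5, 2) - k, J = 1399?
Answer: 14700933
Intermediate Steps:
k = 3/2 (k = (1/2)*3 = 3/2 ≈ 1.5000)
s(c, B) = B*c
v = -23/2 (v = 2*(-5) - 1*3/2 = -10 - 3/2 = -23/2 ≈ -11.500)
q = -749 (q = 650 - 1*1399 = 650 - 1399 = -749)
((q - 465)*(1298 - 245))*v = ((-749 - 465)*(1298 - 245))*(-23/2) = -1214*1053*(-23/2) = -1278342*(-23/2) = 14700933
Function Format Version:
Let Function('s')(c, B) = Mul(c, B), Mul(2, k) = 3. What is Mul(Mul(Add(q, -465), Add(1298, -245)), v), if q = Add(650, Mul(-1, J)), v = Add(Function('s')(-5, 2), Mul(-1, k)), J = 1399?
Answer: 14700933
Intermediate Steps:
k = Rational(3, 2) (k = Mul(Rational(1, 2), 3) = Rational(3, 2) ≈ 1.5000)
Function('s')(c, B) = Mul(B, c)
v = Rational(-23, 2) (v = Add(Mul(2, -5), Mul(-1, Rational(3, 2))) = Add(-10, Rational(-3, 2)) = Rational(-23, 2) ≈ -11.500)
q = -749 (q = Add(650, Mul(-1, 1399)) = Add(650, -1399) = -749)
Mul(Mul(Add(q, -465), Add(1298, -245)), v) = Mul(Mul(Add(-749, -465), Add(1298, -245)), Rational(-23, 2)) = Mul(Mul(-1214, 1053), Rational(-23, 2)) = Mul(-1278342, Rational(-23, 2)) = 14700933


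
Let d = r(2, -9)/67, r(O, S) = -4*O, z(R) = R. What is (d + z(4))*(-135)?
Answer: -35100/67 ≈ -523.88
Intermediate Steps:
d = -8/67 (d = -4*2/67 = -8*1/67 = -8/67 ≈ -0.11940)
(d + z(4))*(-135) = (-8/67 + 4)*(-135) = (260/67)*(-135) = -35100/67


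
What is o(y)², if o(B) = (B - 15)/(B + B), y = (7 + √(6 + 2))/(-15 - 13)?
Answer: 10297561/6724 - 1252020*√2/1681 ≈ 478.15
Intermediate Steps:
y = -¼ - √2/14 (y = (7 + √8)/(-28) = (7 + 2*√2)*(-1/28) = -¼ - √2/14 ≈ -0.35102)
o(B) = (-15 + B)/(2*B) (o(B) = (-15 + B)/((2*B)) = (-15 + B)*(1/(2*B)) = (-15 + B)/(2*B))
o(y)² = ((-15 + (-¼ - √2/14))/(2*(-¼ - √2/14)))² = ((-61/4 - √2/14)/(2*(-¼ - √2/14)))² = (-61/4 - √2/14)²/(4*(-¼ - √2/14)²)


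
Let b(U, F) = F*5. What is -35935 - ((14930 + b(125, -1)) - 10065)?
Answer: -40795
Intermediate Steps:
b(U, F) = 5*F
-35935 - ((14930 + b(125, -1)) - 10065) = -35935 - ((14930 + 5*(-1)) - 10065) = -35935 - ((14930 - 5) - 10065) = -35935 - (14925 - 10065) = -35935 - 1*4860 = -35935 - 4860 = -40795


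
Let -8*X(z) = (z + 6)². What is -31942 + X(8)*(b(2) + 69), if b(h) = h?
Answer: -67363/2 ≈ -33682.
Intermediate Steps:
X(z) = -(6 + z)²/8 (X(z) = -(z + 6)²/8 = -(6 + z)²/8)
-31942 + X(8)*(b(2) + 69) = -31942 + (-(6 + 8)²/8)*(2 + 69) = -31942 - ⅛*14²*71 = -31942 - ⅛*196*71 = -31942 - 49/2*71 = -31942 - 3479/2 = -67363/2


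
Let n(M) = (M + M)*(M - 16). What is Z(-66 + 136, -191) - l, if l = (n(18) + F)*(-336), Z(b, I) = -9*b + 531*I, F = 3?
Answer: -76851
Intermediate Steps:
n(M) = 2*M*(-16 + M) (n(M) = (2*M)*(-16 + M) = 2*M*(-16 + M))
l = -25200 (l = (2*18*(-16 + 18) + 3)*(-336) = (2*18*2 + 3)*(-336) = (72 + 3)*(-336) = 75*(-336) = -25200)
Z(-66 + 136, -191) - l = (-9*(-66 + 136) + 531*(-191)) - 1*(-25200) = (-9*70 - 101421) + 25200 = (-630 - 101421) + 25200 = -102051 + 25200 = -76851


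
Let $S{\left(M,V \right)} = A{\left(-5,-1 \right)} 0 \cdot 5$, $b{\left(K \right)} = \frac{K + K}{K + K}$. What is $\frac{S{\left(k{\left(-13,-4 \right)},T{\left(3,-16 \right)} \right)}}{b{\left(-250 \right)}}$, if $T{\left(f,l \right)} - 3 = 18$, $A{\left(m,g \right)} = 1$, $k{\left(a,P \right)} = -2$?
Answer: $0$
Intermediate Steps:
$b{\left(K \right)} = 1$ ($b{\left(K \right)} = \frac{2 K}{2 K} = 2 K \frac{1}{2 K} = 1$)
$T{\left(f,l \right)} = 21$ ($T{\left(f,l \right)} = 3 + 18 = 21$)
$S{\left(M,V \right)} = 0$ ($S{\left(M,V \right)} = 1 \cdot 0 \cdot 5 = 0 \cdot 5 = 0$)
$\frac{S{\left(k{\left(-13,-4 \right)},T{\left(3,-16 \right)} \right)}}{b{\left(-250 \right)}} = \frac{0}{1} = 0 \cdot 1 = 0$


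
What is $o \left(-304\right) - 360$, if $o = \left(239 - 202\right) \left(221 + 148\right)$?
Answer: $-4150872$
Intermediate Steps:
$o = 13653$ ($o = 37 \cdot 369 = 13653$)
$o \left(-304\right) - 360 = 13653 \left(-304\right) - 360 = -4150512 - 360 = -4150872$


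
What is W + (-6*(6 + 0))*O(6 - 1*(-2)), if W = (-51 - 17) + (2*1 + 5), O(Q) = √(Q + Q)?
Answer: -205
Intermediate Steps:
O(Q) = √2*√Q (O(Q) = √(2*Q) = √2*√Q)
W = -61 (W = -68 + (2 + 5) = -68 + 7 = -61)
W + (-6*(6 + 0))*O(6 - 1*(-2)) = -61 + (-6*(6 + 0))*(√2*√(6 - 1*(-2))) = -61 + (-6*6)*(√2*√(6 + 2)) = -61 - 36*√2*√8 = -61 - 36*√2*2*√2 = -61 - 36*4 = -61 - 144 = -205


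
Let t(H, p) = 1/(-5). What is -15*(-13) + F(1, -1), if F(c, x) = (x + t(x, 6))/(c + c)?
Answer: 972/5 ≈ 194.40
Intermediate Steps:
t(H, p) = -1/5 (t(H, p) = 1*(-1/5) = -1/5)
F(c, x) = (-1/5 + x)/(2*c) (F(c, x) = (x - 1/5)/(c + c) = (-1/5 + x)/((2*c)) = (-1/5 + x)*(1/(2*c)) = (-1/5 + x)/(2*c))
-15*(-13) + F(1, -1) = -15*(-13) + (1/10)*(-1 + 5*(-1))/1 = 195 + (1/10)*1*(-1 - 5) = 195 + (1/10)*1*(-6) = 195 - 3/5 = 972/5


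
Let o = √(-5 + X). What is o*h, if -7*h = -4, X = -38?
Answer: 4*I*√43/7 ≈ 3.7471*I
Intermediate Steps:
o = I*√43 (o = √(-5 - 38) = √(-43) = I*√43 ≈ 6.5574*I)
h = 4/7 (h = -⅐*(-4) = 4/7 ≈ 0.57143)
o*h = (I*√43)*(4/7) = 4*I*√43/7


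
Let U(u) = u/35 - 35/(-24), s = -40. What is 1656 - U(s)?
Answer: 278155/168 ≈ 1655.7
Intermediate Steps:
U(u) = 35/24 + u/35 (U(u) = u*(1/35) - 35*(-1/24) = u/35 + 35/24 = 35/24 + u/35)
1656 - U(s) = 1656 - (35/24 + (1/35)*(-40)) = 1656 - (35/24 - 8/7) = 1656 - 1*53/168 = 1656 - 53/168 = 278155/168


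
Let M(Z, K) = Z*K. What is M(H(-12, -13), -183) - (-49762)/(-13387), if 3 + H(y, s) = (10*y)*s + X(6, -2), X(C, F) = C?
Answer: -3829119985/13387 ≈ -2.8603e+5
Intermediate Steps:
H(y, s) = 3 + 10*s*y (H(y, s) = -3 + ((10*y)*s + 6) = -3 + (10*s*y + 6) = -3 + (6 + 10*s*y) = 3 + 10*s*y)
M(Z, K) = K*Z
M(H(-12, -13), -183) - (-49762)/(-13387) = -183*(3 + 10*(-13)*(-12)) - (-49762)/(-13387) = -183*(3 + 1560) - (-49762)*(-1)/13387 = -183*1563 - 1*49762/13387 = -286029 - 49762/13387 = -3829119985/13387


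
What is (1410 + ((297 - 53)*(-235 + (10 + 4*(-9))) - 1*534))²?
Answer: 3944844864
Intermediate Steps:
(1410 + ((297 - 53)*(-235 + (10 + 4*(-9))) - 1*534))² = (1410 + (244*(-235 + (10 - 36)) - 534))² = (1410 + (244*(-235 - 26) - 534))² = (1410 + (244*(-261) - 534))² = (1410 + (-63684 - 534))² = (1410 - 64218)² = (-62808)² = 3944844864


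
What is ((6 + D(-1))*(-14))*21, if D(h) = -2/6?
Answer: -1666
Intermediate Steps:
D(h) = -⅓ (D(h) = -2*⅙ = -⅓)
((6 + D(-1))*(-14))*21 = ((6 - ⅓)*(-14))*21 = ((17/3)*(-14))*21 = -238/3*21 = -1666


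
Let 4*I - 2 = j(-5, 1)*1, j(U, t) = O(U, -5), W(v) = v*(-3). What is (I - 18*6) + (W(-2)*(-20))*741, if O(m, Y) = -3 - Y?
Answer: -89027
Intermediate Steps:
W(v) = -3*v
j(U, t) = 2 (j(U, t) = -3 - 1*(-5) = -3 + 5 = 2)
I = 1 (I = ½ + (2*1)/4 = ½ + (¼)*2 = ½ + ½ = 1)
(I - 18*6) + (W(-2)*(-20))*741 = (1 - 18*6) + (-3*(-2)*(-20))*741 = (1 - 108) + (6*(-20))*741 = -107 - 120*741 = -107 - 88920 = -89027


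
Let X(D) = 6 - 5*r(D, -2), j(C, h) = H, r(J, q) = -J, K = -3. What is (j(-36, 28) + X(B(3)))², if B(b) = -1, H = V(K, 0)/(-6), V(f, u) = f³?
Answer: 121/4 ≈ 30.250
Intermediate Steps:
H = 9/2 (H = (-3)³/(-6) = -27*(-⅙) = 9/2 ≈ 4.5000)
j(C, h) = 9/2
X(D) = 6 + 5*D (X(D) = 6 - (-5)*D = 6 + 5*D)
(j(-36, 28) + X(B(3)))² = (9/2 + (6 + 5*(-1)))² = (9/2 + (6 - 5))² = (9/2 + 1)² = (11/2)² = 121/4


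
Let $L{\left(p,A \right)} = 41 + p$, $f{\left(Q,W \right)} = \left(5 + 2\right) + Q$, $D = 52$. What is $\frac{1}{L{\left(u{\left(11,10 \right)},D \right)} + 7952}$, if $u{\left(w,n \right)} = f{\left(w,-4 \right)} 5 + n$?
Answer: $\frac{1}{8093} \approx 0.00012356$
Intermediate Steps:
$f{\left(Q,W \right)} = 7 + Q$
$u{\left(w,n \right)} = 35 + n + 5 w$ ($u{\left(w,n \right)} = \left(7 + w\right) 5 + n = \left(35 + 5 w\right) + n = 35 + n + 5 w$)
$\frac{1}{L{\left(u{\left(11,10 \right)},D \right)} + 7952} = \frac{1}{\left(41 + \left(35 + 10 + 5 \cdot 11\right)\right) + 7952} = \frac{1}{\left(41 + \left(35 + 10 + 55\right)\right) + 7952} = \frac{1}{\left(41 + 100\right) + 7952} = \frac{1}{141 + 7952} = \frac{1}{8093}$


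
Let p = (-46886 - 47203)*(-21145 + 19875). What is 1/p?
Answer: 1/119493030 ≈ 8.3687e-9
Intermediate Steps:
p = 119493030 (p = -94089*(-1270) = 119493030)
1/p = 1/119493030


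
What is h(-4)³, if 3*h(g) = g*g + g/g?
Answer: 4913/27 ≈ 181.96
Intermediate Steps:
h(g) = ⅓ + g²/3 (h(g) = (g*g + g/g)/3 = (g² + 1)/3 = (1 + g²)/3 = ⅓ + g²/3)
h(-4)³ = (⅓ + (⅓)*(-4)²)³ = (⅓ + (⅓)*16)³ = (⅓ + 16/3)³ = (17/3)³ = 4913/27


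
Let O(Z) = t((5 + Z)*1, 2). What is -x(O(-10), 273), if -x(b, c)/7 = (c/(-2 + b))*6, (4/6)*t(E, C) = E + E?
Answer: -11466/17 ≈ -674.47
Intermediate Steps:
t(E, C) = 3*E (t(E, C) = 3*(E + E)/2 = 3*(2*E)/2 = 3*E)
O(Z) = 15 + 3*Z (O(Z) = 3*((5 + Z)*1) = 3*(5 + Z) = 15 + 3*Z)
x(b, c) = -42*c/(-2 + b) (x(b, c) = -7*c/(-2 + b)*6 = -42*c/(-2 + b))
-x(O(-10), 273) = -(-42)*273/(-2 + (15 + 3*(-10))) = -(-42)*273/(-2 + (15 - 30)) = -(-42)*273/(-2 - 15) = -(-42)*273/(-17) = -(-42)*273*(-1)/17 = -1*11466/17 = -11466/17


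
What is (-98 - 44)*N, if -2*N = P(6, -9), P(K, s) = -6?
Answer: -426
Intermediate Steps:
N = 3 (N = -½*(-6) = 3)
(-98 - 44)*N = (-98 - 44)*3 = -142*3 = -426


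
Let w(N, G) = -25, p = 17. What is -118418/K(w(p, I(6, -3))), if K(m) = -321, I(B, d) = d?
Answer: 118418/321 ≈ 368.90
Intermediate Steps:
-118418/K(w(p, I(6, -3))) = -118418/(-321) = -118418*(-1/321) = 118418/321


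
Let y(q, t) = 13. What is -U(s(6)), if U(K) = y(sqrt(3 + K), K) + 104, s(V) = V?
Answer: -117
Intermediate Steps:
U(K) = 117 (U(K) = 13 + 104 = 117)
-U(s(6)) = -1*117 = -117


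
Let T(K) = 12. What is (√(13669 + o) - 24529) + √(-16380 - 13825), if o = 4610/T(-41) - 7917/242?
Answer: -24529 + 4*√954267/33 + I*√30205 ≈ -24411.0 + 173.8*I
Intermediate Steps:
o = 127577/363 (o = 4610/12 - 7917/242 = 4610*(1/12) - 7917*1/242 = 2305/6 - 7917/242 = 127577/363 ≈ 351.45)
(√(13669 + o) - 24529) + √(-16380 - 13825) = (√(13669 + 127577/363) - 24529) + √(-16380 - 13825) = (√(5089424/363) - 24529) + √(-30205) = (4*√954267/33 - 24529) + I*√30205 = (-24529 + 4*√954267/33) + I*√30205 = -24529 + 4*√954267/33 + I*√30205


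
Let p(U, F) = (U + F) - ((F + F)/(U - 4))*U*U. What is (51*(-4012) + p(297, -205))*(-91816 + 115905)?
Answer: -572322601630/293 ≈ -1.9533e+9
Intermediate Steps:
p(U, F) = F + U - 2*F*U²/(-4 + U) (p(U, F) = (F + U) - ((2*F)/(-4 + U))*U*U = (F + U) - (2*F/(-4 + U))*U*U = (F + U) - 2*F*U/(-4 + U)*U = (F + U) - 2*F*U²/(-4 + U) = F + U - 2*F*U²/(-4 + U))
(51*(-4012) + p(297, -205))*(-91816 + 115905) = (51*(-4012) + (297² - 4*(-205) - 4*297 - 205*297 - 2*(-205)*297²)/(-4 + 297))*(-91816 + 115905) = (-204612 + (88209 + 820 - 1188 - 60885 - 2*(-205)*88209)/293)*24089 = (-204612 + (88209 + 820 - 1188 - 60885 + 36165690)/293)*24089 = (-204612 + (1/293)*36192646)*24089 = (-204612 + 36192646/293)*24089 = -23758670/293*24089 = -572322601630/293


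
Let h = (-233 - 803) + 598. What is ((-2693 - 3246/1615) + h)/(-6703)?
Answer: 5059811/10825345 ≈ 0.46740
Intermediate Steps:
h = -438 (h = -1036 + 598 = -438)
((-2693 - 3246/1615) + h)/(-6703) = ((-2693 - 3246/1615) - 438)/(-6703) = ((-2693 - 3246*1/1615) - 438)*(-1/6703) = ((-2693 - 3246/1615) - 438)*(-1/6703) = (-4352441/1615 - 438)*(-1/6703) = -5059811/1615*(-1/6703) = 5059811/10825345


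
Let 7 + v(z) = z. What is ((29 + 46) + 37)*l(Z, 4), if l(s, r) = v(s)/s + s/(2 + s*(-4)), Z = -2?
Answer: 2408/5 ≈ 481.60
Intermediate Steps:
v(z) = -7 + z
l(s, r) = s/(2 - 4*s) + (-7 + s)/s (l(s, r) = (-7 + s)/s + s/(2 + s*(-4)) = (-7 + s)/s + s/(2 - 4*s) = s/(2 - 4*s) + (-7 + s)/s)
((29 + 46) + 37)*l(Z, 4) = ((29 + 46) + 37)*((½)*(14 - 30*(-2) + 3*(-2)²)/(-2*(-1 + 2*(-2)))) = (75 + 37)*((½)*(-½)*(14 + 60 + 3*4)/(-1 - 4)) = 112*((½)*(-½)*(14 + 60 + 12)/(-5)) = 112*((½)*(-½)*(-⅕)*86) = 112*(43/10) = 2408/5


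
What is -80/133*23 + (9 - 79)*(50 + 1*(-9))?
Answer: -383550/133 ≈ -2883.8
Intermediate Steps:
-80/133*23 + (9 - 79)*(50 + 1*(-9)) = -80*1/133*23 - 70*(50 - 9) = -80/133*23 - 70*41 = -1840/133 - 2870 = -383550/133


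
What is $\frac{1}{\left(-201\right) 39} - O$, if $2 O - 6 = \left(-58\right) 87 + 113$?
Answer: $\frac{38622751}{15678} \approx 2463.5$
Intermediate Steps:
$O = - \frac{4927}{2}$ ($O = 3 + \frac{\left(-58\right) 87 + 113}{2} = 3 + \frac{-5046 + 113}{2} = 3 + \frac{1}{2} \left(-4933\right) = 3 - \frac{4933}{2} = - \frac{4927}{2} \approx -2463.5$)
$\frac{1}{\left(-201\right) 39} - O = \frac{1}{\left(-201\right) 39} - - \frac{4927}{2} = \frac{1}{-7839} + \frac{4927}{2} = - \frac{1}{7839} + \frac{4927}{2} = \frac{38622751}{15678}$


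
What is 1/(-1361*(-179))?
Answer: 1/243619 ≈ 4.1048e-6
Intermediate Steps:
1/(-1361*(-179)) = 1/243619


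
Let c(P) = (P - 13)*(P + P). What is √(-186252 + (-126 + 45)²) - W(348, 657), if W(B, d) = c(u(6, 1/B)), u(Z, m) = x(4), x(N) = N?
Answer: 72 + I*√179691 ≈ 72.0 + 423.9*I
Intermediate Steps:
u(Z, m) = 4
c(P) = 2*P*(-13 + P) (c(P) = (-13 + P)*(2*P) = 2*P*(-13 + P))
W(B, d) = -72 (W(B, d) = 2*4*(-13 + 4) = 2*4*(-9) = -72)
√(-186252 + (-126 + 45)²) - W(348, 657) = √(-186252 + (-126 + 45)²) - 1*(-72) = √(-186252 + (-81)²) + 72 = √(-186252 + 6561) + 72 = √(-179691) + 72 = I*√179691 + 72 = 72 + I*√179691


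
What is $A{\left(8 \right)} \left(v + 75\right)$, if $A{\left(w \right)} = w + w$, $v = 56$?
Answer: $2096$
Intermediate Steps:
$A{\left(w \right)} = 2 w$
$A{\left(8 \right)} \left(v + 75\right) = 2 \cdot 8 \left(56 + 75\right) = 16 \cdot 131 = 2096$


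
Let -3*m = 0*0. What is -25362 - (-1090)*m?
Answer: -25362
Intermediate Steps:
m = 0 (m = -0*0 = -⅓*0 = 0)
-25362 - (-1090)*m = -25362 - (-1090)*0 = -25362 - 1*0 = -25362 + 0 = -25362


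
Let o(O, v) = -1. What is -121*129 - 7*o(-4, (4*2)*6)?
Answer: -15602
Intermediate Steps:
-121*129 - 7*o(-4, (4*2)*6) = -121*129 - 7*(-1) = -15609 + 7 = -15602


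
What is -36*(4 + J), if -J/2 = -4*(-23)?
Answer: 6480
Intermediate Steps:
J = -184 (J = -(-8)*(-23) = -2*92 = -184)
-36*(4 + J) = -36*(4 - 184) = -36*(-180) = 6480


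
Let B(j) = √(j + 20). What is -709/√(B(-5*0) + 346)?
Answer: -709*√2/(2*√(173 + √5)) ≈ -37.872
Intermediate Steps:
B(j) = √(20 + j)
-709/√(B(-5*0) + 346) = -709/√(√(20 - 5*0) + 346) = -709/√(√(20 + 0) + 346) = -709/√(√20 + 346) = -709/√(2*√5 + 346) = -709/√(346 + 2*√5)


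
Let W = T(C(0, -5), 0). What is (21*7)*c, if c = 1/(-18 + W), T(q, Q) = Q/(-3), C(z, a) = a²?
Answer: -49/6 ≈ -8.1667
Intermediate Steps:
T(q, Q) = -Q/3 (T(q, Q) = Q*(-⅓) = -Q/3)
W = 0 (W = -⅓*0 = 0)
c = -1/18 (c = 1/(-18 + 0) = 1/(-18) = -1/18 ≈ -0.055556)
(21*7)*c = (21*7)*(-1/18) = 147*(-1/18) = -49/6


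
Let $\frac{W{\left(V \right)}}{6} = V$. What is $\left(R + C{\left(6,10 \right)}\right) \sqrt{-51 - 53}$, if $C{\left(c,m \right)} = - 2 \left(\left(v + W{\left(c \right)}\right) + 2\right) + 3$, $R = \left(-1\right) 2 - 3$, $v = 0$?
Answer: $- 156 i \sqrt{26} \approx - 795.45 i$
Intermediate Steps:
$R = -5$ ($R = -2 - 3 = -5$)
$W{\left(V \right)} = 6 V$
$C{\left(c,m \right)} = -1 - 12 c$ ($C{\left(c,m \right)} = - 2 \left(\left(0 + 6 c\right) + 2\right) + 3 = - 2 \left(6 c + 2\right) + 3 = - 2 \left(2 + 6 c\right) + 3 = \left(-4 - 12 c\right) + 3 = -1 - 12 c$)
$\left(R + C{\left(6,10 \right)}\right) \sqrt{-51 - 53} = \left(-5 - 73\right) \sqrt{-51 - 53} = \left(-5 - 73\right) \sqrt{-104} = \left(-5 - 73\right) 2 i \sqrt{26} = - 78 \cdot 2 i \sqrt{26} = - 156 i \sqrt{26}$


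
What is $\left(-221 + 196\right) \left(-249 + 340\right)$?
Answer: $-2275$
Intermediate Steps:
$\left(-221 + 196\right) \left(-249 + 340\right) = \left(-25\right) 91 = -2275$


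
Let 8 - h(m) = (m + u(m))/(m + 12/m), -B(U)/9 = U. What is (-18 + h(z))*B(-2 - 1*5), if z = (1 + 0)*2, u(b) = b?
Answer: -1323/2 ≈ -661.50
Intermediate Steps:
B(U) = -9*U
z = 2 (z = 1*2 = 2)
h(m) = 8 - 2*m/(m + 12/m) (h(m) = 8 - (m + m)/(m + 12/m) = 8 - 2*m/(m + 12/m))
(-18 + h(z))*B(-2 - 1*5) = (-18 + 6*(16 + 2²)/(12 + 2²))*(-9*(-2 - 1*5)) = (-18 + 6*(16 + 4)/(12 + 4))*(-9*(-2 - 5)) = (-18 + 6*20/16)*(-9*(-7)) = (-18 + 6*(1/16)*20)*63 = (-18 + 15/2)*63 = -21/2*63 = -1323/2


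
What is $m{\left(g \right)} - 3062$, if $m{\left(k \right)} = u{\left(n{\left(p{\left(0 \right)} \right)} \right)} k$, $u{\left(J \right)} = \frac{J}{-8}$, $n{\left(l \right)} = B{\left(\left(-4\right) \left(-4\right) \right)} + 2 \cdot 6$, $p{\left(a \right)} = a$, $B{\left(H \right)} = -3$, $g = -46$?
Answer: $- \frac{12041}{4} \approx -3010.3$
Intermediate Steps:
$n{\left(l \right)} = 9$ ($n{\left(l \right)} = -3 + 2 \cdot 6 = -3 + 12 = 9$)
$u{\left(J \right)} = - \frac{J}{8}$ ($u{\left(J \right)} = J \left(- \frac{1}{8}\right) = - \frac{J}{8}$)
$m{\left(k \right)} = - \frac{9 k}{8}$ ($m{\left(k \right)} = \left(- \frac{1}{8}\right) 9 k = - \frac{9 k}{8}$)
$m{\left(g \right)} - 3062 = \left(- \frac{9}{8}\right) \left(-46\right) - 3062 = \frac{207}{4} - 3062 = - \frac{12041}{4}$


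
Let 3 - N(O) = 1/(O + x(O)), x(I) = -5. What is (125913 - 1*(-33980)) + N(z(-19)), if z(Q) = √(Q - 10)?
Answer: 8634389/54 + I*√29/54 ≈ 1.599e+5 + 0.099725*I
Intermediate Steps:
z(Q) = √(-10 + Q)
N(O) = 3 - 1/(-5 + O) (N(O) = 3 - 1/(O - 5) = 3 - 1/(-5 + O))
(125913 - 1*(-33980)) + N(z(-19)) = (125913 - 1*(-33980)) + (-16 + 3*√(-10 - 19))/(-5 + √(-10 - 19)) = (125913 + 33980) + (-16 + 3*√(-29))/(-5 + √(-29)) = 159893 + (-16 + 3*(I*√29))/(-5 + I*√29) = 159893 + (-16 + 3*I*√29)/(-5 + I*√29)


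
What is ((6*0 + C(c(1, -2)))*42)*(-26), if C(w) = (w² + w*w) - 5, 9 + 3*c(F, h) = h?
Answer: -71708/3 ≈ -23903.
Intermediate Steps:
c(F, h) = -3 + h/3
C(w) = -5 + 2*w² (C(w) = (w² + w²) - 5 = 2*w² - 5 = -5 + 2*w²)
((6*0 + C(c(1, -2)))*42)*(-26) = ((6*0 + (-5 + 2*(-3 + (⅓)*(-2))²))*42)*(-26) = ((0 + (-5 + 2*(-3 - ⅔)²))*42)*(-26) = ((0 + (-5 + 2*(-11/3)²))*42)*(-26) = ((0 + (-5 + 2*(121/9)))*42)*(-26) = ((0 + (-5 + 242/9))*42)*(-26) = ((0 + 197/9)*42)*(-26) = ((197/9)*42)*(-26) = (2758/3)*(-26) = -71708/3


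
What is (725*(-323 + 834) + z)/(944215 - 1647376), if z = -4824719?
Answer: 164972/26043 ≈ 6.3346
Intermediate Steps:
(725*(-323 + 834) + z)/(944215 - 1647376) = (725*(-323 + 834) - 4824719)/(944215 - 1647376) = (725*511 - 4824719)/(-703161) = (370475 - 4824719)*(-1/703161) = -4454244*(-1/703161) = 164972/26043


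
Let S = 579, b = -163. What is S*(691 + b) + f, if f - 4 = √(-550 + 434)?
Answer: 305716 + 2*I*√29 ≈ 3.0572e+5 + 10.77*I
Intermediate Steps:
f = 4 + 2*I*√29 (f = 4 + √(-550 + 434) = 4 + √(-116) = 4 + 2*I*√29 ≈ 4.0 + 10.77*I)
S*(691 + b) + f = 579*(691 - 163) + (4 + 2*I*√29) = 579*528 + (4 + 2*I*√29) = 305712 + (4 + 2*I*√29) = 305716 + 2*I*√29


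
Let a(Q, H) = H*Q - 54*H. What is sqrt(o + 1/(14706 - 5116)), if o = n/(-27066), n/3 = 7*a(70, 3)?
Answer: I*sqrt(69502692578410)/43260490 ≈ 0.19271*I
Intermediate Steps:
a(Q, H) = -54*H + H*Q
n = 1008 (n = 3*(7*(3*(-54 + 70))) = 3*(7*(3*16)) = 3*(7*48) = 3*336 = 1008)
o = -168/4511 (o = 1008/(-27066) = 1008*(-1/27066) = -168/4511 ≈ -0.037242)
sqrt(o + 1/(14706 - 5116)) = sqrt(-168/4511 + 1/(14706 - 5116)) = sqrt(-168/4511 + 1/9590) = sqrt(-1606609/43260490) = I*sqrt(69502692578410)/43260490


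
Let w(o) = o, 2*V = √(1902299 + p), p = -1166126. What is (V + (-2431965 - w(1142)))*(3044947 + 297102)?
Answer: -8131562816243 + 10026147*√81797/2 ≈ -8.1301e+12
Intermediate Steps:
V = 3*√81797/2 (V = √(1902299 - 1166126)/2 = √736173/2 = (3*√81797)/2 = 3*√81797/2 ≈ 429.00)
(V + (-2431965 - w(1142)))*(3044947 + 297102) = (3*√81797/2 + (-2431965 - 1*1142))*(3044947 + 297102) = (3*√81797/2 + (-2431965 - 1142))*3342049 = (3*√81797/2 - 2433107)*3342049 = (-2433107 + 3*√81797/2)*3342049 = -8131562816243 + 10026147*√81797/2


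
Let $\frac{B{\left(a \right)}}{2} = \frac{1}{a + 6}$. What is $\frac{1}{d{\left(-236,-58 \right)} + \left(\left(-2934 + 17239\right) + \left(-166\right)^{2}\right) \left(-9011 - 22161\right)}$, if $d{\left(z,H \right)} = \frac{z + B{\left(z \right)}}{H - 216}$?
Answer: $- \frac{31510}{41117118281779} \approx -7.6635 \cdot 10^{-10}$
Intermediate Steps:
$B{\left(a \right)} = \frac{2}{6 + a}$ ($B{\left(a \right)} = \frac{2}{a + 6} = \frac{2}{6 + a}$)
$d{\left(z,H \right)} = \frac{z + \frac{2}{6 + z}}{-216 + H}$ ($d{\left(z,H \right)} = \frac{z + \frac{2}{6 + z}}{H - 216} = \frac{z + \frac{2}{6 + z}}{-216 + H}$)
$\frac{1}{d{\left(-236,-58 \right)} + \left(\left(-2934 + 17239\right) + \left(-166\right)^{2}\right) \left(-9011 - 22161\right)} = \frac{1}{\frac{2 - 236 \left(6 - 236\right)}{\left(-216 - 58\right) \left(6 - 236\right)} + \left(\left(-2934 + 17239\right) + \left(-166\right)^{2}\right) \left(-9011 - 22161\right)} = \frac{1}{\frac{2 - -54280}{\left(-274\right) \left(-230\right)} + \left(14305 + 27556\right) \left(-31172\right)} = \frac{1}{\left(- \frac{1}{274}\right) \left(- \frac{1}{230}\right) \left(2 + 54280\right) + 41861 \left(-31172\right)} = \frac{1}{\left(- \frac{1}{274}\right) \left(- \frac{1}{230}\right) 54282 - 1304891092} = \frac{1}{\frac{27141}{31510} - 1304891092} = \frac{1}{- \frac{41117118281779}{31510}} = - \frac{31510}{41117118281779}$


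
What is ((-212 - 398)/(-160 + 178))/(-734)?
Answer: 305/6606 ≈ 0.046170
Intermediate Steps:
((-212 - 398)/(-160 + 178))/(-734) = -610/18*(-1/734) = -610*1/18*(-1/734) = -305/9*(-1/734) = 305/6606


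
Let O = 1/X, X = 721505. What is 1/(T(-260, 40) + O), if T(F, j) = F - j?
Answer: -721505/216451499 ≈ -0.0033333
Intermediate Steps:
O = 1/721505 ≈ 1.3860e-6
1/(T(-260, 40) + O) = 1/((-260 - 1*40) + 1/721505) = 1/((-260 - 40) + 1/721505) = 1/(-300 + 1/721505) = 1/(-216451499/721505) = -721505/216451499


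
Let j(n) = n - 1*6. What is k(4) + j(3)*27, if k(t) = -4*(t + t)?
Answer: -113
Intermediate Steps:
k(t) = -8*t
j(n) = -6 + n (j(n) = n - 6 = -6 + n)
k(4) + j(3)*27 = -8*4 + (-6 + 3)*27 = -32 - 3*27 = -32 - 81 = -113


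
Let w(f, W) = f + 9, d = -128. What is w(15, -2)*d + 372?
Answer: -2700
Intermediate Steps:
w(f, W) = 9 + f
w(15, -2)*d + 372 = (9 + 15)*(-128) + 372 = 24*(-128) + 372 = -3072 + 372 = -2700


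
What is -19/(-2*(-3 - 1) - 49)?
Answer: 19/41 ≈ 0.46341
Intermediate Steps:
-19/(-2*(-3 - 1) - 49) = -19/(-2*(-4) - 49) = -19/(8 - 49) = -19/(-41) = -19*(-1/41) = 19/41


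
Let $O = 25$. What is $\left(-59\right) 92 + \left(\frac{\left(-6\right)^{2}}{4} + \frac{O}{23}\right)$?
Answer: $- \frac{124612}{23} \approx -5417.9$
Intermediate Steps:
$\left(-59\right) 92 + \left(\frac{\left(-6\right)^{2}}{4} + \frac{O}{23}\right) = \left(-59\right) 92 + \left(\frac{\left(-6\right)^{2}}{4} + \frac{25}{23}\right) = -5428 + \left(36 \cdot \frac{1}{4} + 25 \cdot \frac{1}{23}\right) = -5428 + \left(9 + \frac{25}{23}\right) = -5428 + \frac{232}{23} = - \frac{124612}{23}$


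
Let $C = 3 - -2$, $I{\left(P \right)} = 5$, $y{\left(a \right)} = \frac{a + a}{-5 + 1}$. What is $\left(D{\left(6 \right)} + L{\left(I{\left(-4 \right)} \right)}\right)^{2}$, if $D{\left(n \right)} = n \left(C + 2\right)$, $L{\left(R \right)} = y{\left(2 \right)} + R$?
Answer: $2116$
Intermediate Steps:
$y{\left(a \right)} = - \frac{a}{2}$ ($y{\left(a \right)} = \frac{2 a}{-4} = 2 a \left(- \frac{1}{4}\right) = - \frac{a}{2}$)
$C = 5$ ($C = 3 + 2 = 5$)
$L{\left(R \right)} = -1 + R$ ($L{\left(R \right)} = \left(- \frac{1}{2}\right) 2 + R = -1 + R$)
$D{\left(n \right)} = 7 n$ ($D{\left(n \right)} = n \left(5 + 2\right) = n 7 = 7 n$)
$\left(D{\left(6 \right)} + L{\left(I{\left(-4 \right)} \right)}\right)^{2} = \left(7 \cdot 6 + \left(-1 + 5\right)\right)^{2} = \left(42 + 4\right)^{2} = 46^{2} = 2116$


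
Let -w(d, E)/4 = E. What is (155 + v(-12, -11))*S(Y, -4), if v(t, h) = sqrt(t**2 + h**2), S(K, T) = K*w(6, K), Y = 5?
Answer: -15500 - 100*sqrt(265) ≈ -17128.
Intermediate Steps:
w(d, E) = -4*E
S(K, T) = -4*K**2 (S(K, T) = K*(-4*K) = -4*K**2)
v(t, h) = sqrt(h**2 + t**2)
(155 + v(-12, -11))*S(Y, -4) = (155 + sqrt((-11)**2 + (-12)**2))*(-4*5**2) = (155 + sqrt(121 + 144))*(-4*25) = (155 + sqrt(265))*(-100) = -15500 - 100*sqrt(265)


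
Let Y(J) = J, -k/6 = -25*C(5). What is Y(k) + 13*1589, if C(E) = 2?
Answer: 20957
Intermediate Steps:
k = 300 (k = -(-150)*2 = -6*(-50) = 300)
Y(k) + 13*1589 = 300 + 13*1589 = 300 + 20657 = 20957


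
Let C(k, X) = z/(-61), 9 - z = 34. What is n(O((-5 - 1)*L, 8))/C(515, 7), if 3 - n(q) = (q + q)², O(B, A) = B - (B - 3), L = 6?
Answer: -2013/25 ≈ -80.520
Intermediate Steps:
z = -25 (z = 9 - 1*34 = 9 - 34 = -25)
O(B, A) = 3 (O(B, A) = B - (-3 + B) = B + (3 - B) = 3)
n(q) = 3 - 4*q² (n(q) = 3 - (q + q)² = 3 - (2*q)² = 3 - 4*q²)
C(k, X) = 25/61 (C(k, X) = -25/(-61) = -25*(-1/61) = 25/61)
n(O((-5 - 1)*L, 8))/C(515, 7) = (3 - 4*3²)/(25/61) = (3 - 4*9)*(61/25) = (3 - 36)*(61/25) = -33*61/25 = -2013/25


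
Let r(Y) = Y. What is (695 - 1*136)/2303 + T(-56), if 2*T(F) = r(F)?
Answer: -63925/2303 ≈ -27.757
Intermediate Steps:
T(F) = F/2
(695 - 1*136)/2303 + T(-56) = (695 - 1*136)/2303 + (½)*(-56) = (695 - 136)*(1/2303) - 28 = 559*(1/2303) - 28 = 559/2303 - 28 = -63925/2303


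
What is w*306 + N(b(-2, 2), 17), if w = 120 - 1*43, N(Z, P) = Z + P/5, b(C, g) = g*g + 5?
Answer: 117872/5 ≈ 23574.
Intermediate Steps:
b(C, g) = 5 + g² (b(C, g) = g² + 5 = 5 + g²)
N(Z, P) = Z + P/5 (N(Z, P) = Z + P*(⅕) = Z + P/5)
w = 77 (w = 120 - 43 = 77)
w*306 + N(b(-2, 2), 17) = 77*306 + ((5 + 2²) + (⅕)*17) = 23562 + ((5 + 4) + 17/5) = 23562 + (9 + 17/5) = 23562 + 62/5 = 117872/5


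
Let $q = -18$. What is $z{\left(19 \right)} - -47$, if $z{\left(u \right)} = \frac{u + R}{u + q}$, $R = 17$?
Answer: $83$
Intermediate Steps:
$z{\left(u \right)} = \frac{17 + u}{-18 + u}$ ($z{\left(u \right)} = \frac{u + 17}{u - 18} = \frac{17 + u}{-18 + u}$)
$z{\left(19 \right)} - -47 = \frac{17 + 19}{-18 + 19} - -47 = 1^{-1} \cdot 36 + 47 = 1 \cdot 36 + 47 = 36 + 47 = 83$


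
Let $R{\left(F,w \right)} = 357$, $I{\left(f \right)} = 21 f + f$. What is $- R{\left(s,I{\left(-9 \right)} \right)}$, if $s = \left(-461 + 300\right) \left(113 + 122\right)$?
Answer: $-357$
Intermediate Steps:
$I{\left(f \right)} = 22 f$
$s = -37835$ ($s = \left(-161\right) 235 = -37835$)
$- R{\left(s,I{\left(-9 \right)} \right)} = \left(-1\right) 357 = -357$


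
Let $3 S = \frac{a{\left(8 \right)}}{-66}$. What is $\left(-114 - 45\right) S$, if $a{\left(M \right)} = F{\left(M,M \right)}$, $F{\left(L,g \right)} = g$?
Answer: $\frac{212}{33} \approx 6.4242$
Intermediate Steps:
$a{\left(M \right)} = M$
$S = - \frac{4}{99}$ ($S = \frac{8 \frac{1}{-66}}{3} = \frac{8 \left(- \frac{1}{66}\right)}{3} = \frac{1}{3} \left(- \frac{4}{33}\right) = - \frac{4}{99} \approx -0.040404$)
$\left(-114 - 45\right) S = \left(-114 - 45\right) \left(- \frac{4}{99}\right) = \left(-159\right) \left(- \frac{4}{99}\right) = \frac{212}{33}$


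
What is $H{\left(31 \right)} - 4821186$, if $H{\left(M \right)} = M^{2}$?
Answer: $-4820225$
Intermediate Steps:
$H{\left(31 \right)} - 4821186 = 31^{2} - 4821186 = 961 - 4821186 = -4820225$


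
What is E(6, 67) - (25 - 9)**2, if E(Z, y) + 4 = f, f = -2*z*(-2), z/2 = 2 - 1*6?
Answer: -292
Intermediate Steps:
z = -8 (z = 2*(2 - 1*6) = 2*(2 - 6) = 2*(-4) = -8)
f = -32 (f = -2*(-8)*(-2) = 16*(-2) = -32)
E(Z, y) = -36 (E(Z, y) = -4 - 32 = -36)
E(6, 67) - (25 - 9)**2 = -36 - (25 - 9)**2 = -36 - 1*16**2 = -36 - 1*256 = -36 - 256 = -292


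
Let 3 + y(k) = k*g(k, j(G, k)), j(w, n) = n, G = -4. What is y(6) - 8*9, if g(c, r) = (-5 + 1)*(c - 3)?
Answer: -147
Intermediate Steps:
g(c, r) = 12 - 4*c (g(c, r) = -4*(-3 + c) = 12 - 4*c)
y(k) = -3 + k*(12 - 4*k)
y(6) - 8*9 = (-3 - 4*6*(-3 + 6)) - 8*9 = (-3 - 4*6*3) - 72 = (-3 - 72) - 72 = -75 - 72 = -147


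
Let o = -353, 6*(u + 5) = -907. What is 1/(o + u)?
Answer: -6/3055 ≈ -0.0019640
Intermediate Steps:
u = -937/6 (u = -5 + (⅙)*(-907) = -5 - 907/6 = -937/6 ≈ -156.17)
1/(o + u) = 1/(-353 - 937/6) = 1/(-3055/6) = -6/3055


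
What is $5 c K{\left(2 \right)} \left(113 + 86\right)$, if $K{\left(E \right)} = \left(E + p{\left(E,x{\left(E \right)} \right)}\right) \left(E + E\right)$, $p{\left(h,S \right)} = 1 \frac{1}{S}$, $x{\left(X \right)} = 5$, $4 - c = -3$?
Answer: $61292$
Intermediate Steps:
$c = 7$ ($c = 4 - -3 = 4 + 3 = 7$)
$p{\left(h,S \right)} = \frac{1}{S}$
$K{\left(E \right)} = 2 E \left(\frac{1}{5} + E\right)$ ($K{\left(E \right)} = \left(E + \frac{1}{5}\right) \left(E + E\right) = \left(E + \frac{1}{5}\right) 2 E = \left(\frac{1}{5} + E\right) 2 E = 2 E \left(\frac{1}{5} + E\right)$)
$5 c K{\left(2 \right)} \left(113 + 86\right) = 5 \cdot 7 \cdot \frac{2}{5} \cdot 2 \left(1 + 5 \cdot 2\right) \left(113 + 86\right) = 35 \cdot \frac{2}{5} \cdot 2 \left(1 + 10\right) 199 = 35 \cdot \frac{2}{5} \cdot 2 \cdot 11 \cdot 199 = 35 \cdot \frac{44}{5} \cdot 199 = 308 \cdot 199 = 61292$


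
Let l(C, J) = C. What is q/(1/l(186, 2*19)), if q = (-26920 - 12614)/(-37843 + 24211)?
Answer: 612777/1136 ≈ 539.42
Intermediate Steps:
q = 6589/2272 (q = -39534/(-13632) = -39534*(-1/13632) = 6589/2272 ≈ 2.9001)
q/(1/l(186, 2*19)) = 6589/(2272*(1/186)) = (6589/2272)*186 = 612777/1136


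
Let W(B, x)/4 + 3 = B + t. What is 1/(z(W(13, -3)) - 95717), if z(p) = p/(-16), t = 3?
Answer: -4/382881 ≈ -1.0447e-5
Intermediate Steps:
W(B, x) = 4*B (W(B, x) = -12 + 4*(B + 3) = -12 + 4*(3 + B) = -12 + (12 + 4*B) = 4*B)
z(p) = -p/16 (z(p) = p*(-1/16) = -p/16)
1/(z(W(13, -3)) - 95717) = 1/(-13/4 - 95717) = 1/(-382881/4) = -4/382881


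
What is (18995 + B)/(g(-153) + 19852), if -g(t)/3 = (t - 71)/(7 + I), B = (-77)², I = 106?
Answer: 704103/560987 ≈ 1.2551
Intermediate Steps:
B = 5929
g(t) = 213/113 - 3*t/113 (g(t) = -3*(t - 71)/(7 + 106) = -3*(-71 + t)/113 = -3*(-71/113 + t/113) = 213/113 - 3*t/113)
(18995 + B)/(g(-153) + 19852) = (18995 + 5929)/((213/113 - 3/113*(-153)) + 19852) = 24924/((213/113 + 459/113) + 19852) = 24924/(672/113 + 19852) = 24924/(2243948/113) = 24924*(113/2243948) = 704103/560987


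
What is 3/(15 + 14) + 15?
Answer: 438/29 ≈ 15.103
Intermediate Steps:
3/(15 + 14) + 15 = 3/29 + 15 = 438/29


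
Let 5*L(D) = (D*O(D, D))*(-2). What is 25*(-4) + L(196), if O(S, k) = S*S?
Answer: -15059572/5 ≈ -3.0119e+6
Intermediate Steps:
O(S, k) = S²
L(D) = -2*D³/5 (L(D) = ((D*D²)*(-2))/5 = (D³*(-2))/5 = (-2*D³)/5 = -2*D³/5)
25*(-4) + L(196) = 25*(-4) - ⅖*196³ = -100 - ⅖*7529536 = -100 - 15059072/5 = -15059572/5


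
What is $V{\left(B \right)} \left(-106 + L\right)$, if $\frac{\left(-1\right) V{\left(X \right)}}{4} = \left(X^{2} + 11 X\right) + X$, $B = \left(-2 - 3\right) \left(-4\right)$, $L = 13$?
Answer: $238080$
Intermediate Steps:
$B = 20$ ($B = \left(-5\right) \left(-4\right) = 20$)
$V{\left(X \right)} = - 48 X - 4 X^{2}$ ($V{\left(X \right)} = - 4 \left(\left(X^{2} + 11 X\right) + X\right) = - 4 \left(X^{2} + 12 X\right) = - 48 X - 4 X^{2}$)
$V{\left(B \right)} \left(-106 + L\right) = \left(-4\right) 20 \left(12 + 20\right) \left(-106 + 13\right) = \left(-4\right) 20 \cdot 32 \left(-93\right) = \left(-2560\right) \left(-93\right) = 238080$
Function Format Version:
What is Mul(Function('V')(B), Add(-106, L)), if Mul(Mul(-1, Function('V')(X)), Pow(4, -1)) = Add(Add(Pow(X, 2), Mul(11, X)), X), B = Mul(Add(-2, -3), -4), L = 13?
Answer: 238080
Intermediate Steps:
B = 20 (B = Mul(-5, -4) = 20)
Function('V')(X) = Add(Mul(-48, X), Mul(-4, Pow(X, 2))) (Function('V')(X) = Mul(-4, Add(Add(Pow(X, 2), Mul(11, X)), X)) = Mul(-4, Add(Pow(X, 2), Mul(12, X))) = Add(Mul(-48, X), Mul(-4, Pow(X, 2))))
Mul(Function('V')(B), Add(-106, L)) = Mul(Mul(-4, 20, Add(12, 20)), Add(-106, 13)) = Mul(Mul(-4, 20, 32), -93) = Mul(-2560, -93) = 238080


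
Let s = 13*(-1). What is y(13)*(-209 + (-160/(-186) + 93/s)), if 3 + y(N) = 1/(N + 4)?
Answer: 13014500/20553 ≈ 633.22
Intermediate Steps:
y(N) = -3 + 1/(4 + N) (y(N) = -3 + 1/(N + 4) = -3 + 1/(4 + N))
s = -13
y(13)*(-209 + (-160/(-186) + 93/s)) = ((-11 - 3*13)/(4 + 13))*(-209 + (-160/(-186) + 93/(-13))) = ((-11 - 39)/17)*(-209 + (-160*(-1/186) + 93*(-1/13))) = ((1/17)*(-50))*(-209 + (80/93 - 93/13)) = -50*(-209 - 7609/1209)/17 = -50/17*(-260290/1209) = 13014500/20553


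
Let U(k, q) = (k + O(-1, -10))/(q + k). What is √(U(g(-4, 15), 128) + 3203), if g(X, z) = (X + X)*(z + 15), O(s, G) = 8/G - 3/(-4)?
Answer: √251283235/280 ≈ 56.614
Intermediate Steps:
O(s, G) = ¾ + 8/G (O(s, G) = 8/G - 3*(-¼) = 8/G + ¾ = ¾ + 8/G)
g(X, z) = 2*X*(15 + z) (g(X, z) = (2*X)*(15 + z) = 2*X*(15 + z))
U(k, q) = (-1/20 + k)/(k + q) (U(k, q) = (k + (¾ + 8/(-10)))/(q + k) = (k + (¾ + 8*(-⅒)))/(k + q) = (k + (¾ - ⅘))/(k + q) = (k - 1/20)/(k + q) = (-1/20 + k)/(k + q))
√(U(g(-4, 15), 128) + 3203) = √((-1/20 + 2*(-4)*(15 + 15))/(2*(-4)*(15 + 15) + 128) + 3203) = √((-1/20 + 2*(-4)*30)/(2*(-4)*30 + 128) + 3203) = √((-1/20 - 240)/(-240 + 128) + 3203) = √(-4801/20/(-112) + 3203) = √(-1/112*(-4801/20) + 3203) = √(4801/2240 + 3203) = √(7179521/2240) = √251283235/280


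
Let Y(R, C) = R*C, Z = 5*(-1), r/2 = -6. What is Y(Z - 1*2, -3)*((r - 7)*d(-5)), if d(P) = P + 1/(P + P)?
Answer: 20349/10 ≈ 2034.9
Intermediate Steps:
r = -12 (r = 2*(-6) = -12)
Z = -5
Y(R, C) = C*R
d(P) = P + 1/(2*P)
Y(Z - 1*2, -3)*((r - 7)*d(-5)) = (-3*(-5 - 1*2))*((-12 - 7)*(-5 + (½)/(-5))) = (-3*(-5 - 2))*(-19*(-5 + (½)*(-⅕))) = (-3*(-7))*(-19*(-5 - ⅒)) = 21*(-19*(-51/10)) = 21*(969/10) = 20349/10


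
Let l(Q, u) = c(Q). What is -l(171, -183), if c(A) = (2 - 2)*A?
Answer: 0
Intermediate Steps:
c(A) = 0 (c(A) = 0*A = 0)
l(Q, u) = 0
-l(171, -183) = -1*0 = 0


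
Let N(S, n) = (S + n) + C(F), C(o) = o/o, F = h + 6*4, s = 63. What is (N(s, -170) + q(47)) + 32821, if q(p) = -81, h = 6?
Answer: 32634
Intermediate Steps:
F = 30 (F = 6 + 6*4 = 6 + 24 = 30)
C(o) = 1
N(S, n) = 1 + S + n (N(S, n) = (S + n) + 1 = 1 + S + n)
(N(s, -170) + q(47)) + 32821 = ((1 + 63 - 170) - 81) + 32821 = (-106 - 81) + 32821 = -187 + 32821 = 32634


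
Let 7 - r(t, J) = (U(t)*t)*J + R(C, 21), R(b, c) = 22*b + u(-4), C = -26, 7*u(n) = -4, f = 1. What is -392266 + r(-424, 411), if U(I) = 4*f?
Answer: 2137587/7 ≈ 3.0537e+5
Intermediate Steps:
u(n) = -4/7 (u(n) = (1/7)*(-4) = -4/7)
U(I) = 4 (U(I) = 4*1 = 4)
R(b, c) = -4/7 + 22*b (R(b, c) = 22*b - 4/7 = -4/7 + 22*b)
r(t, J) = 4057/7 - 4*J*t (r(t, J) = 7 - ((4*t)*J + (-4/7 + 22*(-26))) = 7 - (4*J*t + (-4/7 - 572)) = 7 - (4*J*t - 4008/7) = 7 - (-4008/7 + 4*J*t) = 7 + (4008/7 - 4*J*t) = 4057/7 - 4*J*t)
-392266 + r(-424, 411) = -392266 + (4057/7 - 4*411*(-424)) = -392266 + (4057/7 + 697056) = -392266 + 4883449/7 = 2137587/7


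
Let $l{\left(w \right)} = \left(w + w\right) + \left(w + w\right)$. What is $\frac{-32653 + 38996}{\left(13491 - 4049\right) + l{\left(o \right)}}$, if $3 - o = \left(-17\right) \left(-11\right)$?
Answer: $\frac{6343}{8706} \approx 0.72858$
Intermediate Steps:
$o = -184$ ($o = 3 - \left(-17\right) \left(-11\right) = 3 - 187 = -184$)
$l{\left(w \right)} = 4 w$ ($l{\left(w \right)} = 2 w + 2 w = 4 w$)
$\frac{-32653 + 38996}{\left(13491 - 4049\right) + l{\left(o \right)}} = \frac{-32653 + 38996}{\left(13491 - 4049\right) + 4 \left(-184\right)} = \frac{6343}{\left(13491 - 4049\right) - 736} = \frac{6343}{9442 - 736} = \frac{6343}{8706}$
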